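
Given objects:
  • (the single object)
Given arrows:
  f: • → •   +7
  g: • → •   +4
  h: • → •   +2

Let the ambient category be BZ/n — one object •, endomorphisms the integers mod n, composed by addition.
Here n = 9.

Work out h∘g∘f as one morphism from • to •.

Answer: +4

Derivation:
  0 +7≡7 +4≡2 +2≡4  (mod 9)
result: +4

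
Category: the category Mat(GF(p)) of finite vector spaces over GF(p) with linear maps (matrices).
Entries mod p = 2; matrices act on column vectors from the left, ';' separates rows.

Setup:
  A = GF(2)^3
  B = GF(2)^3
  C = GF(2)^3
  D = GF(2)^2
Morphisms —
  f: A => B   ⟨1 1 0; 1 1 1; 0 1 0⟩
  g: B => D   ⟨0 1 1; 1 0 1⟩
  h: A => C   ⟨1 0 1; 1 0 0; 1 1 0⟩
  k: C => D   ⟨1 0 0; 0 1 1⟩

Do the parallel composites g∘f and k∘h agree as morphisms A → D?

1) trace f;g:
  e0=⟨1,0,0⟩ f=>⟨1,1,0⟩ g=>⟨1,1⟩
  e1=⟨0,1,0⟩ f=>⟨1,1,1⟩ g=>⟨0,0⟩
  e2=⟨0,0,1⟩ f=>⟨0,1,0⟩ g=>⟨1,0⟩
  ⟦path⟧₁ = ⟨1 0 1; 1 0 0⟩
2) trace h;k:
  e0=⟨1,0,0⟩ h=>⟨1,1,1⟩ k=>⟨1,0⟩
  e1=⟨0,1,0⟩ h=>⟨0,0,1⟩ k=>⟨0,1⟩
  e2=⟨0,0,1⟩ h=>⟨1,0,0⟩ k=>⟨1,0⟩
  ⟦path⟧₂ = ⟨1 0 1; 0 1 0⟩
Equal? differ; not commutative

Answer: DOES NOT COMMUTE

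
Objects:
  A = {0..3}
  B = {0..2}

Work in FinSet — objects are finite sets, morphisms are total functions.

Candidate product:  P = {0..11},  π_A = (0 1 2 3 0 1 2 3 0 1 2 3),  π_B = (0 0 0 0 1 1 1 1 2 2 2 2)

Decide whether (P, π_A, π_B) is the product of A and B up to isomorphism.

|A|·|B| = 4·3 = 12;  |P| = 12
Check the pairing map k ↦ (π_A(k), π_B(k)):
  0 -> (0,0)
  1 -> (1,0)
  2 -> (2,0)
  3 -> (3,0)
  4 -> (0,1)
  5 -> (1,1)
  6 -> (2,1)
  7 -> (3,1)
  8 -> (0,2)
  9 -> (1,2)
  10 -> (2,2)
  11 -> (3,2)
distinct pairs in image: 12 / 12 needed
  → bijection onto A×B; projections well-typed.

Answer: VALID PRODUCT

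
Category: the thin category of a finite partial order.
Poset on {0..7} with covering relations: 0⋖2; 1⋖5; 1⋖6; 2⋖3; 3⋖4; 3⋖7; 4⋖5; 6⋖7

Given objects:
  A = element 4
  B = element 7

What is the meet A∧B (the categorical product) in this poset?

Lower bounds of A=4 and B=7: {0,2,3}
  0 ≤ 3
  2 ≤ 3
  3 ≤ 3
glb = 3

Answer: A∧B = 3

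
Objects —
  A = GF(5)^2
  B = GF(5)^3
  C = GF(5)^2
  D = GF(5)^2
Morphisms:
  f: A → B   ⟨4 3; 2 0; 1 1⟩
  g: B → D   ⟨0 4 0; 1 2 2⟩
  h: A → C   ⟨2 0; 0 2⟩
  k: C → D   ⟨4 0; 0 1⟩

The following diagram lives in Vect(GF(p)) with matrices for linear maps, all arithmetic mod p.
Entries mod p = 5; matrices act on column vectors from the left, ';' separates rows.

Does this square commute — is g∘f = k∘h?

Answer: DOES NOT COMMUTE

Derivation:
Path 1 = f;g:
  e0=⟨1,0⟩ f→⟨4,2,1⟩ g→⟨3,0⟩
  e1=⟨0,1⟩ f→⟨3,0,1⟩ g→⟨0,0⟩
  composite₁ = ⟨3 0; 0 0⟩
Path 2 = h;k:
  e0=⟨1,0⟩ h→⟨2,0⟩ k→⟨3,0⟩
  e1=⟨0,1⟩ h→⟨0,2⟩ k→⟨0,2⟩
  composite₂ = ⟨3 0; 0 2⟩
Equal? NO — does not commute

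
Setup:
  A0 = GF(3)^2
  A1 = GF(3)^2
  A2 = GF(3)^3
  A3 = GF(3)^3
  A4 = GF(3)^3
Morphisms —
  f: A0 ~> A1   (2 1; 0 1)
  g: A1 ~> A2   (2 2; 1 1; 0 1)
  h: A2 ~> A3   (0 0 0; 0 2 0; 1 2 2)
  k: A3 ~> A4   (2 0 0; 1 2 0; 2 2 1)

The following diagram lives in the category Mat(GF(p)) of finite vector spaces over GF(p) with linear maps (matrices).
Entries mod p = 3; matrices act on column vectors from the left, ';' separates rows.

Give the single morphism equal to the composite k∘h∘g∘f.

Answer: (0 0; 2 2; 1 0)

Trace:
  e0=(1,0) f~>(2,0) g~>(1,2,0) h~>(0,1,2) k~>(0,2,1)
  e1=(0,1) f~>(1,1) g~>(1,2,1) h~>(0,1,1) k~>(0,2,0)
result: (0 0; 2 2; 1 0)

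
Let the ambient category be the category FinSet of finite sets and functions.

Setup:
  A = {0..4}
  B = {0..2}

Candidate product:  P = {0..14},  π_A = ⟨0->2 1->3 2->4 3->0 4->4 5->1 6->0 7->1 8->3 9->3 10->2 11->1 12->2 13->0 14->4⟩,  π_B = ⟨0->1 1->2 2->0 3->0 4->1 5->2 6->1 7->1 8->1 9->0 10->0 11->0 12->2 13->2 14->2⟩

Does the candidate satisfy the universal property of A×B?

|A|·|B| = 5·3 = 15;  |P| = 15
Check the pairing map k ↦ (π_A(k), π_B(k)):
  0 -> (2,1)
  1 -> (3,2)
  2 -> (4,0)
  3 -> (0,0)
  4 -> (4,1)
  5 -> (1,2)
  6 -> (0,1)
  7 -> (1,1)
  8 -> (3,1)
  9 -> (3,0)
  10 -> (2,0)
  11 -> (1,0)
  12 -> (2,2)
  13 -> (0,2)
  14 -> (4,2)
distinct pairs in image: 15 / 15 needed
  → bijection onto A×B; projections well-typed.

Answer: VALID PRODUCT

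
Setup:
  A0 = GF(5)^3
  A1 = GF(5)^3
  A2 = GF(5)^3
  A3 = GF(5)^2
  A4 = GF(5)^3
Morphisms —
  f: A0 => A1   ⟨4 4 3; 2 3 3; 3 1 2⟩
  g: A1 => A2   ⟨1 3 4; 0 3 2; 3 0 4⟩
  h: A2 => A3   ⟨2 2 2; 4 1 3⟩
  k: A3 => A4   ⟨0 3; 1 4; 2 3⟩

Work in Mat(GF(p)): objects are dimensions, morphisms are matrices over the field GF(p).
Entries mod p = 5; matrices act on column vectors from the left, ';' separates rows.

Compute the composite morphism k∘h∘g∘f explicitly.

Answer: ⟨1 1 2; 4 1 1; 3 2 2⟩

Derivation:
  e0=[1,0,0] f=>[4,2,3] g=>[2,2,4] h=>[1,2] k=>[1,4,3]
  e1=[0,1,0] f=>[4,3,1] g=>[2,1,1] h=>[3,2] k=>[1,1,2]
  e2=[0,0,1] f=>[3,3,2] g=>[0,3,2] h=>[0,4] k=>[2,1,2]
result: ⟨1 1 2; 4 1 1; 3 2 2⟩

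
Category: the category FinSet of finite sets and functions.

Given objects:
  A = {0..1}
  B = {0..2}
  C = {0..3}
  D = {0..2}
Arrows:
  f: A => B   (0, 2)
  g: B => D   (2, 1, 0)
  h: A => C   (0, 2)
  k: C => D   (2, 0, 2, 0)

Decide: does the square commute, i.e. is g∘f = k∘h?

Answer: DOES NOT COMMUTE

Derivation:
Along f;g (path 1):
  0 f=>0 g=>2
  1 f=>2 g=>0
  ⟦path⟧₁ = (2, 0)
Along h;k (path 2):
  0 h=>0 k=>2
  1 h=>2 k=>2
  ⟦path⟧₂ = (2, 2)
Equal? differ; not commutative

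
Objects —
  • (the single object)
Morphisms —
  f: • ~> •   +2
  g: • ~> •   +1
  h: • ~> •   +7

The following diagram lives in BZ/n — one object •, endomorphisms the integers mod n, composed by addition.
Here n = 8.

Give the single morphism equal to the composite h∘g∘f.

  0 +2≡2 +1≡3 +7≡2  (mod 8)
⟦path⟧: +2

Answer: +2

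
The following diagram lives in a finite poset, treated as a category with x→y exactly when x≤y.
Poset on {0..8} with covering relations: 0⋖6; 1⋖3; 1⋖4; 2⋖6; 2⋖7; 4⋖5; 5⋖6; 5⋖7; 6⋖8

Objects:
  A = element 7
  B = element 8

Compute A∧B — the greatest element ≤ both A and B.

Common predecessors of 7,8: {1,2,4,5}
  maximal lower bounds 2 and 5 are incomparable: neither 2≤5 nor 5≤2
→ no greatest lower bound exists

Answer: NO MEET EXISTS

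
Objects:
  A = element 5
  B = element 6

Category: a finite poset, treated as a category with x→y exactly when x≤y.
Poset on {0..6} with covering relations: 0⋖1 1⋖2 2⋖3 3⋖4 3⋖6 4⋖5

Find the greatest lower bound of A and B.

Answer: A∧B = 3

Derivation:
{x : x⊑A ∧ x⊑B} = {0,1,2,3}  (A=5, B=6)
  0 ⊑ 3
  1 ⊑ 3
  2 ⊑ 3
  3 ⊑ 3
glb = 3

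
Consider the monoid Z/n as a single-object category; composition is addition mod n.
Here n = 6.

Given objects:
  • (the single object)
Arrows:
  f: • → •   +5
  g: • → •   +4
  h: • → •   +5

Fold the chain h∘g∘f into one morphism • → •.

  0 +5≡5 +4≡3 +5≡2  (mod 6)
result: +2

Answer: +2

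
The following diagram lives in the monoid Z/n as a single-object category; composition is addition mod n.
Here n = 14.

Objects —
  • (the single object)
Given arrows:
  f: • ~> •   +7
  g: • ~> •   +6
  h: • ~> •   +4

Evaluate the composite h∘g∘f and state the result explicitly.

Answer: +3

Trace:
  0 +7≡7 +6≡13 +4≡3  (mod 14)
composite: +3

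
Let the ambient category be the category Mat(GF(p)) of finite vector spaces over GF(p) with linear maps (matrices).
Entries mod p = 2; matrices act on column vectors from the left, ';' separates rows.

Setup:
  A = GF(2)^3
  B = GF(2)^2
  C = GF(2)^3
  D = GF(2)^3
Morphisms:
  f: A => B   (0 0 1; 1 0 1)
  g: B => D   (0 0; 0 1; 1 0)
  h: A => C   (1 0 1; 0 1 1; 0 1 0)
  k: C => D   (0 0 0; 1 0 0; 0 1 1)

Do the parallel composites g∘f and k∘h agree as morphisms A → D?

Answer: COMMUTES

Work:
Path 1 = f;g:
  e0=[1,0,0] f=>[0,1] g=>[0,1,0]
  e1=[0,1,0] f=>[0,0] g=>[0,0,0]
  e2=[0,0,1] f=>[1,1] g=>[0,1,1]
  ⟦path⟧₁ = (0 0 0; 1 0 1; 0 0 1)
Path 2 = h;k:
  e0=[1,0,0] h=>[1,0,0] k=>[0,1,0]
  e1=[0,1,0] h=>[0,1,1] k=>[0,0,0]
  e2=[0,0,1] h=>[1,1,0] k=>[0,1,1]
  ⟦path⟧₂ = (0 0 0; 1 0 1; 0 0 1)
Equal? YES — commutes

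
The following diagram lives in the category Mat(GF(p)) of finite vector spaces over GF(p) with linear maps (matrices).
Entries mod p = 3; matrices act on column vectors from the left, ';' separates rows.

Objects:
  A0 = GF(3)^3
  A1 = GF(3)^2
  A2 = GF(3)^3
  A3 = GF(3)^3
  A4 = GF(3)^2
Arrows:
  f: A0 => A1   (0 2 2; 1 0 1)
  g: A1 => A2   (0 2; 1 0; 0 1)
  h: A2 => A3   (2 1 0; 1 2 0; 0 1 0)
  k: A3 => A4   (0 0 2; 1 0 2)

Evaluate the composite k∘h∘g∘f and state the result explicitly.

Answer: (0 1 1; 1 0 1)

Trace:
  e0=(1,0,0) f=>(0,1) g=>(2,0,1) h=>(1,2,0) k=>(0,1)
  e1=(0,1,0) f=>(2,0) g=>(0,2,0) h=>(2,1,2) k=>(1,0)
  e2=(0,0,1) f=>(2,1) g=>(2,2,1) h=>(0,0,2) k=>(1,1)
⟦path⟧: (0 1 1; 1 0 1)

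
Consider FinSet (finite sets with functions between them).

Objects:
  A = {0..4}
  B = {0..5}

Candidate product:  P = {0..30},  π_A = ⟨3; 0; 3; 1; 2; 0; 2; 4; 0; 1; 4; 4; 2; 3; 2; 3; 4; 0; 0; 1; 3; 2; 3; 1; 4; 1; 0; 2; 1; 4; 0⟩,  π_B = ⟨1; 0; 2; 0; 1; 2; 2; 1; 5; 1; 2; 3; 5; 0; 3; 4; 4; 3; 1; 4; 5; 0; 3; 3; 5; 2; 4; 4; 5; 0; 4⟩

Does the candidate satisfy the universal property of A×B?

|A|·|B| = 5·6 = 30;  |P| = 31
  → cardinalities differ; no bijection possible.

Answer: NOT A VALID PRODUCT — |P|=31 ≠ |A|·|B|=30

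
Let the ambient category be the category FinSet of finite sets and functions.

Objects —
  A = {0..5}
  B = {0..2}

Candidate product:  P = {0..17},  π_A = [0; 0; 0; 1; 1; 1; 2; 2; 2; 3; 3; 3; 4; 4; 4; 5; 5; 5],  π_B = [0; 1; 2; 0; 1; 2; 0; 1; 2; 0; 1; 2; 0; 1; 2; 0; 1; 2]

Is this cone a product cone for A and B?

Answer: VALID PRODUCT

Trace:
|A|·|B| = 6·3 = 18;  |P| = 18
Check the pairing map k ↦ (π_A(k), π_B(k)):
  0 : (0,0)
  1 : (0,1)
  2 : (0,2)
  3 : (1,0)
  4 : (1,1)
  5 : (1,2)
  6 : (2,0)
  7 : (2,1)
  8 : (2,2)
  9 : (3,0)
  10 : (3,1)
  11 : (3,2)
  12 : (4,0)
  13 : (4,1)
  14 : (4,2)
  15 : (5,0)
  16 : (5,1)
  17 : (5,2)
distinct pairs in image: 18 / 18 needed
  → bijection onto A×B; projections well-typed.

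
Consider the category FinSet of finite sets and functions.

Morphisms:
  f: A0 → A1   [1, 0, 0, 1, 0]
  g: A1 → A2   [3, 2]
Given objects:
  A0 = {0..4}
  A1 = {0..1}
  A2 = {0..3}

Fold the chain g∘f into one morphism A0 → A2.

Answer: [2, 3, 3, 2, 3]

Trace:
  0 f→1 g→2
  1 f→0 g→3
  2 f→0 g→3
  3 f→1 g→2
  4 f→0 g→3
composite: [2, 3, 3, 2, 3]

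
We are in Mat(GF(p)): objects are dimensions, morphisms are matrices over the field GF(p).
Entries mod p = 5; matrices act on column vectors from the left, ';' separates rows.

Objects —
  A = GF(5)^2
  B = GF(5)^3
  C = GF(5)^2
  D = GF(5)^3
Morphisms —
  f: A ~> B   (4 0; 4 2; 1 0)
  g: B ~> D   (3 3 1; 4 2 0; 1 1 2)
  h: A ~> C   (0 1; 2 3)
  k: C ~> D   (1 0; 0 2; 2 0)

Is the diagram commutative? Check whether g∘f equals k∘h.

1) trace f;g:
  e0=[1,0] f~>[4,4,1] g~>[0,4,0]
  e1=[0,1] f~>[0,2,0] g~>[1,4,2]
  ⟦path⟧₁ = (0 1; 4 4; 0 2)
2) trace h;k:
  e0=[1,0] h~>[0,2] k~>[0,4,0]
  e1=[0,1] h~>[1,3] k~>[1,1,2]
  ⟦path⟧₂ = (0 1; 4 1; 0 2)
Equal? differ; not commutative

Answer: DOES NOT COMMUTE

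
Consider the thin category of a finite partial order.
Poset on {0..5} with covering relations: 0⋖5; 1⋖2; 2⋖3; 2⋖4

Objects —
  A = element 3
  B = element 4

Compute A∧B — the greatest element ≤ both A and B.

Answer: A∧B = 2

Derivation:
Lower bounds of A=3 and B=4: {1,2}
  1 ≤ 2
  2 ≤ 2
glb = 2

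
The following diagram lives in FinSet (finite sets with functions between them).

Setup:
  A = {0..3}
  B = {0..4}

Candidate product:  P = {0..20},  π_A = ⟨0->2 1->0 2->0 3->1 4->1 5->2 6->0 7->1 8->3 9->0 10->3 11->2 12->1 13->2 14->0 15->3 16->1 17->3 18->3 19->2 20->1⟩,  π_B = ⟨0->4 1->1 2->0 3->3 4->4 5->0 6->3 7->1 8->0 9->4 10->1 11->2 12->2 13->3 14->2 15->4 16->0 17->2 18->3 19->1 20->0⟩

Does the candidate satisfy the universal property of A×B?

Answer: NOT A VALID PRODUCT — |P|=21 ≠ |A|·|B|=20

Trace:
|A|·|B| = 4·5 = 20;  |P| = 21
  → cardinalities differ; no bijection possible.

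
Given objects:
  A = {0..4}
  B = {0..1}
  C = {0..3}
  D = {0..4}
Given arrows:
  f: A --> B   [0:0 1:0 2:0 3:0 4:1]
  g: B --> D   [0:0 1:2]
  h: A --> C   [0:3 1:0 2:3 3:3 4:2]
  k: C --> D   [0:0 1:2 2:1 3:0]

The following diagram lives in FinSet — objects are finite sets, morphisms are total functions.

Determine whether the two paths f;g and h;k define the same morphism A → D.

Answer: DOES NOT COMMUTE

Work:
1) trace f;g:
  0 f-->0 g-->0
  1 f-->0 g-->0
  2 f-->0 g-->0
  3 f-->0 g-->0
  4 f-->1 g-->2
  composite₁ = [0:0 1:0 2:0 3:0 4:2]
2) trace h;k:
  0 h-->3 k-->0
  1 h-->0 k-->0
  2 h-->3 k-->0
  3 h-->3 k-->0
  4 h-->2 k-->1
  composite₂ = [0:0 1:0 2:0 3:0 4:1]
Equal? distinct morphisms ✗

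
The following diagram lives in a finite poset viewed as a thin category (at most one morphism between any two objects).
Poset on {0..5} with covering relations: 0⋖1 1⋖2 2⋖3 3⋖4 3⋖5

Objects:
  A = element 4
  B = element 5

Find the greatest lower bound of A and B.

Answer: A∧B = 3

Work:
Common predecessors of 4,5: {0,1,2,3}
  0 <= 3
  1 <= 3
  2 <= 3
  3 <= 3
glb = 3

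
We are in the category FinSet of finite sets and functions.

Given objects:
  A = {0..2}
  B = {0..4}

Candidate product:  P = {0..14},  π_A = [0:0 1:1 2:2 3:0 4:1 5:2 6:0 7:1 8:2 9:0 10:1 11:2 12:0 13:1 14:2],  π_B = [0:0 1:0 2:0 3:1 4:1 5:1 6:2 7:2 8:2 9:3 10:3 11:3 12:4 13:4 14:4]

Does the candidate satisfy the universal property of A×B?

|A|·|B| = 3·5 = 15;  |P| = 15
Check the pairing map k ↦ (π_A(k), π_B(k)):
  0 : (0,0)
  1 : (1,0)
  2 : (2,0)
  3 : (0,1)
  4 : (1,1)
  5 : (2,1)
  6 : (0,2)
  7 : (1,2)
  8 : (2,2)
  9 : (0,3)
  10 : (1,3)
  11 : (2,3)
  12 : (0,4)
  13 : (1,4)
  14 : (2,4)
distinct pairs in image: 15 / 15 needed
  → bijection onto A×B; projections well-typed.

Answer: VALID PRODUCT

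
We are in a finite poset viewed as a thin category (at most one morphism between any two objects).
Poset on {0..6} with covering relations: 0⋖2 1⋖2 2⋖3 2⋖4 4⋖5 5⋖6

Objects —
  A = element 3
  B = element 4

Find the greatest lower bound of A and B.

Answer: A∧B = 2

Trace:
Common predecessors of 3,4: {0,1,2}
  0 ⊑ 2
  1 ⊑ 2
  2 ⊑ 2
glb = 2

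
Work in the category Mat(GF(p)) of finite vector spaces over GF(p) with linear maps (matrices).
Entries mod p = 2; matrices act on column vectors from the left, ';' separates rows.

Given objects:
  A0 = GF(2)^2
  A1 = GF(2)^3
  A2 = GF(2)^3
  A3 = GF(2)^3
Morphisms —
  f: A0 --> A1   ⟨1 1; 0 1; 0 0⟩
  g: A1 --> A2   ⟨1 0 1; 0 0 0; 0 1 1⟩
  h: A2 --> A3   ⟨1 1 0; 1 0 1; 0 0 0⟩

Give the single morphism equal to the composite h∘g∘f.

  e0=⟨1,0⟩ f-->⟨1,0,0⟩ g-->⟨1,0,0⟩ h-->⟨1,1,0⟩
  e1=⟨0,1⟩ f-->⟨1,1,0⟩ g-->⟨1,0,1⟩ h-->⟨1,0,0⟩
⟦path⟧: ⟨1 1; 1 0; 0 0⟩

Answer: ⟨1 1; 1 0; 0 0⟩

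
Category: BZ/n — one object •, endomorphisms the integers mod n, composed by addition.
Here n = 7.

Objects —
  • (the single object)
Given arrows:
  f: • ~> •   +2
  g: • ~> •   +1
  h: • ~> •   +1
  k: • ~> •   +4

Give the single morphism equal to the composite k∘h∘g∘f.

Answer: +1

Work:
  0 +2≡2 +1≡3 +1≡4 +4≡1  (mod 7)
result: +1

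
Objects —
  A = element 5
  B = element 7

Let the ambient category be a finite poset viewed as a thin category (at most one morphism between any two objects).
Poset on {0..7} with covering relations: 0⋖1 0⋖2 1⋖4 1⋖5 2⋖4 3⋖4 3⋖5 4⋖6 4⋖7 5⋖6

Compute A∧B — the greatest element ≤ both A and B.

{x : x≤A ∧ x≤B} = {0,1,3}  (A=5, B=7)
  maximal lower bounds 1 and 3 are incomparable: neither 1≤3 nor 3≤1
→ no greatest lower bound exists

Answer: NO MEET EXISTS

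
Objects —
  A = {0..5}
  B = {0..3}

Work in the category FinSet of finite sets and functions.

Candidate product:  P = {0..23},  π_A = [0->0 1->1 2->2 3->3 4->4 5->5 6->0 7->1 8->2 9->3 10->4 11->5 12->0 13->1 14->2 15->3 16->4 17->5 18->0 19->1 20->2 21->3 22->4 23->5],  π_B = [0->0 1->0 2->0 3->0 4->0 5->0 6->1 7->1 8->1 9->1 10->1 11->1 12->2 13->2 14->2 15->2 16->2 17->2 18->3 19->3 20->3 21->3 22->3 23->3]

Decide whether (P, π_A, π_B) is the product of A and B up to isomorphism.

|A|·|B| = 6·4 = 24;  |P| = 24
Check the pairing map k ↦ (π_A(k), π_B(k)):
  0 -> (0,0)
  1 -> (1,0)
  2 -> (2,0)
  3 -> (3,0)
  4 -> (4,0)
  5 -> (5,0)
  6 -> (0,1)
  7 -> (1,1)
  8 -> (2,1)
  9 -> (3,1)
  10 -> (4,1)
  11 -> (5,1)
  12 -> (0,2)
  13 -> (1,2)
  14 -> (2,2)
  15 -> (3,2)
  16 -> (4,2)
  17 -> (5,2)
  18 -> (0,3)
  19 -> (1,3)
  20 -> (2,3)
  21 -> (3,3)
  22 -> (4,3)
  23 -> (5,3)
distinct pairs in image: 24 / 24 needed
  → bijection onto A×B; projections well-typed.

Answer: VALID PRODUCT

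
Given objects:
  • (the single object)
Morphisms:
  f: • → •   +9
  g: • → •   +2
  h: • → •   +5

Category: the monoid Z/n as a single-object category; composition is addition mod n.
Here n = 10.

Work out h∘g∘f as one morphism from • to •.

Answer: +6

Trace:
  0 +9≡9 +2≡1 +5≡6  (mod 10)
⟦path⟧: +6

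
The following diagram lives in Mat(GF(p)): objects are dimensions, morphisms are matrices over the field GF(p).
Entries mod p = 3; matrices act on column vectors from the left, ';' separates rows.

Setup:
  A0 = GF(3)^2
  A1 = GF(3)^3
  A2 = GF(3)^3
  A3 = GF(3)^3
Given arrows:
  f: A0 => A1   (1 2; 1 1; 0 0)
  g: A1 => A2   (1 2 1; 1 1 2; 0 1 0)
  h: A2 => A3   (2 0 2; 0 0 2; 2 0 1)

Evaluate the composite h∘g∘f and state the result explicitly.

  e0=⟨1,0⟩ f=>⟨1,1,0⟩ g=>⟨0,2,1⟩ h=>⟨2,2,1⟩
  e1=⟨0,1⟩ f=>⟨2,1,0⟩ g=>⟨1,0,1⟩ h=>⟨1,2,0⟩
result: (2 1; 2 2; 1 0)

Answer: (2 1; 2 2; 1 0)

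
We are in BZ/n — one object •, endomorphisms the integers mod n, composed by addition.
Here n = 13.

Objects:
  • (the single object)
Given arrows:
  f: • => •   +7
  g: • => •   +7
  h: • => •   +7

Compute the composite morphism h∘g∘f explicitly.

  0 +7≡7 +7≡1 +7≡8  (mod 13)
result: +8

Answer: +8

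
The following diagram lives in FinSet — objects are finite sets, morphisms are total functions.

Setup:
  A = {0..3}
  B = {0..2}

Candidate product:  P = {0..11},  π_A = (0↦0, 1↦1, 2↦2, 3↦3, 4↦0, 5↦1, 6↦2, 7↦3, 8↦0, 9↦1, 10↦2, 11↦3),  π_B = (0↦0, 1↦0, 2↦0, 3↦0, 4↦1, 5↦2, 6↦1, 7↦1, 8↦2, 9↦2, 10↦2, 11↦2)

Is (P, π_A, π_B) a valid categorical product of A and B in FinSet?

|A|·|B| = 4·3 = 12;  |P| = 12
Check the pairing map k ↦ (π_A(k), π_B(k)):
  0 ↦ (0,0)
  1 ↦ (1,0)
  2 ↦ (2,0)
  3 ↦ (3,0)
  4 ↦ (0,1)
  5 ↦ (1,2)
  6 ↦ (2,1)
  7 ↦ (3,1)
  8 ↦ (0,2)
  9 ↦ (1,2)  ✗ repeats pair of k=5
  10 ↦ (2,2)
  11 ↦ (3,2)
distinct pairs in image: 11 / 12 needed
  → (1,2) hit at k=5 and k=9

Answer: NOT A VALID PRODUCT — duplicate pair at indices 9,5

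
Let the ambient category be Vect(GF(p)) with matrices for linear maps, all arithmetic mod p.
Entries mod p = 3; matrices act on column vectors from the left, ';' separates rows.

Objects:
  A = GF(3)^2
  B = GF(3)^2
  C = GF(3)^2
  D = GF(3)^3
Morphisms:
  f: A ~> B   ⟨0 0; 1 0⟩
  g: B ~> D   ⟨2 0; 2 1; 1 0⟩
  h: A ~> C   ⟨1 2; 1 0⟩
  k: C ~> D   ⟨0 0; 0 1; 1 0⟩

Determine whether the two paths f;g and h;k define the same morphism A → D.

Answer: DOES NOT COMMUTE

Work:
Path 1 = f;g:
  e0=⟨1,0⟩ f~>⟨0,1⟩ g~>⟨0,1,0⟩
  e1=⟨0,1⟩ f~>⟨0,0⟩ g~>⟨0,0,0⟩
  result₁ = ⟨0 0; 1 0; 0 0⟩
Path 2 = h;k:
  e0=⟨1,0⟩ h~>⟨1,1⟩ k~>⟨0,1,1⟩
  e1=⟨0,1⟩ h~>⟨2,0⟩ k~>⟨0,0,2⟩
  result₂ = ⟨0 0; 1 0; 1 2⟩
Equal? differ; not commutative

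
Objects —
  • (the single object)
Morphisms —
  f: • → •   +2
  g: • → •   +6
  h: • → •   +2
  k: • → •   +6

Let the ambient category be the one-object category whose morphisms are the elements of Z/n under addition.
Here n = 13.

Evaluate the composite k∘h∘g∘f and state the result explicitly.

Answer: +3

Derivation:
  0 +2≡2 +6≡8 +2≡10 +6≡3  (mod 13)
composite: +3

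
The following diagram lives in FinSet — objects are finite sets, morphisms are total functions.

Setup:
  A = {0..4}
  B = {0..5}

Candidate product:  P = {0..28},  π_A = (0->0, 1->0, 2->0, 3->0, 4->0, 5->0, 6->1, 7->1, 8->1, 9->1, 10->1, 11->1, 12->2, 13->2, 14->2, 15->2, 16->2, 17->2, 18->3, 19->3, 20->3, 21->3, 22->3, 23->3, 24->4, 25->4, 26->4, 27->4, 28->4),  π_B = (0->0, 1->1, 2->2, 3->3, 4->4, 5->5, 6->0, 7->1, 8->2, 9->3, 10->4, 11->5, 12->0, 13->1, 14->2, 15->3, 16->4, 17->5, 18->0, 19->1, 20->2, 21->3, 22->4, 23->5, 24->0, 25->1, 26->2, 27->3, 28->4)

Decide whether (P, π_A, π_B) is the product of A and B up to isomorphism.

Answer: NOT A VALID PRODUCT — |P|=29 ≠ |A|·|B|=30

Derivation:
|A|·|B| = 5·6 = 30;  |P| = 29
  → cardinalities differ; no bijection possible.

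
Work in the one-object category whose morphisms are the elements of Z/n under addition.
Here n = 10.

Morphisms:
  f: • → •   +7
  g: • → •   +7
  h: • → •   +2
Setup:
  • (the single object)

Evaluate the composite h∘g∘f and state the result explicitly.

Answer: +6

Derivation:
  0 +7≡7 +7≡4 +2≡6  (mod 10)
result: +6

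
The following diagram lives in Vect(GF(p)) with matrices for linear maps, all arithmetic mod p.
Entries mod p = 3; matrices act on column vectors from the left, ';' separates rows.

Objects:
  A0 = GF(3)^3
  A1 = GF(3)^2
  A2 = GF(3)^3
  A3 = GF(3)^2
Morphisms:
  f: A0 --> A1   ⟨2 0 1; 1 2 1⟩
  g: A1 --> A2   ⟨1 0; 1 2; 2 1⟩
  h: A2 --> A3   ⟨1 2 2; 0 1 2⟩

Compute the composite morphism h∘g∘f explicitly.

Answer: ⟨2 0 1; 2 2 0⟩

Work:
  e0=⟨1,0,0⟩ f-->⟨2,1⟩ g-->⟨2,1,2⟩ h-->⟨2,2⟩
  e1=⟨0,1,0⟩ f-->⟨0,2⟩ g-->⟨0,1,2⟩ h-->⟨0,2⟩
  e2=⟨0,0,1⟩ f-->⟨1,1⟩ g-->⟨1,0,0⟩ h-->⟨1,0⟩
⟦path⟧: ⟨2 0 1; 2 2 0⟩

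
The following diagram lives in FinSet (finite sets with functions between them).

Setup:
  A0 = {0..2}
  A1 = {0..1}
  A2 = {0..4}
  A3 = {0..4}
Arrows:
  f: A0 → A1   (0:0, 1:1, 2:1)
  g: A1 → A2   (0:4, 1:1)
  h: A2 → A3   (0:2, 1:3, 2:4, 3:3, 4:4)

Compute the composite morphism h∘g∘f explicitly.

Answer: (0:4, 1:3, 2:3)

Trace:
  0 f→0 g→4 h→4
  1 f→1 g→1 h→3
  2 f→1 g→1 h→3
⟦path⟧: (0:4, 1:3, 2:3)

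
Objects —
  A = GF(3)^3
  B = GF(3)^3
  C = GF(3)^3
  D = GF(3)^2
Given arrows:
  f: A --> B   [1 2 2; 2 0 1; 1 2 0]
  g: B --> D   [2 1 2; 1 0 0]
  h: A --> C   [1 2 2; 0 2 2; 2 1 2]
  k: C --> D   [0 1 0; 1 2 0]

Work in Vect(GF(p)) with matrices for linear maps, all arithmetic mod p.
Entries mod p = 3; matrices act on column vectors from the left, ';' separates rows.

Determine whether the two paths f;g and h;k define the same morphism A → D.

Along f;g (path 1):
  e0=[1,0,0] f-->[1,2,1] g-->[0,1]
  e1=[0,1,0] f-->[2,0,2] g-->[2,2]
  e2=[0,0,1] f-->[2,1,0] g-->[2,2]
  result₁ = [0 2 2; 1 2 2]
Along h;k (path 2):
  e0=[1,0,0] h-->[1,0,2] k-->[0,1]
  e1=[0,1,0] h-->[2,2,1] k-->[2,0]
  e2=[0,0,1] h-->[2,2,2] k-->[2,0]
  result₂ = [0 2 2; 1 0 0]
Equal? differ; not commutative

Answer: DOES NOT COMMUTE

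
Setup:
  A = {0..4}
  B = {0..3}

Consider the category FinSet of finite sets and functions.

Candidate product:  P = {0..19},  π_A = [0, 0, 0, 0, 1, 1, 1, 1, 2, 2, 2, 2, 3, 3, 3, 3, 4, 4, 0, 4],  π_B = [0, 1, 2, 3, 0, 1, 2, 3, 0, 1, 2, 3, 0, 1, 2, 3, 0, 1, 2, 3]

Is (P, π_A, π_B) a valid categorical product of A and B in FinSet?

Answer: NOT A VALID PRODUCT — duplicate pair at indices 2,18

Work:
|A|·|B| = 5·4 = 20;  |P| = 20
Check the pairing map k ↦ (π_A(k), π_B(k)):
  0 ↦ (0,0)
  1 ↦ (0,1)
  2 ↦ (0,2)
  3 ↦ (0,3)
  4 ↦ (1,0)
  5 ↦ (1,1)
  6 ↦ (1,2)
  7 ↦ (1,3)
  8 ↦ (2,0)
  9 ↦ (2,1)
  10 ↦ (2,2)
  11 ↦ (2,3)
  12 ↦ (3,0)
  13 ↦ (3,1)
  14 ↦ (3,2)
  15 ↦ (3,3)
  16 ↦ (4,0)
  17 ↦ (4,1)
  18 ↦ (0,2)  ✗ repeats pair of k=2
  19 ↦ (4,3)
distinct pairs in image: 19 / 20 needed
  → (0,2) hit at k=2 and k=18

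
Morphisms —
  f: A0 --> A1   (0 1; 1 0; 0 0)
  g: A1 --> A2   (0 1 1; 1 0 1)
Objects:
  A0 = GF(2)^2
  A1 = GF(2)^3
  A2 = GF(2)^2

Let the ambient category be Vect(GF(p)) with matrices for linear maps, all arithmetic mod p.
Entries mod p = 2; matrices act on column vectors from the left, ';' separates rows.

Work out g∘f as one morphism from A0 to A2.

  e0=⟨1,0⟩ f-->⟨0,1,0⟩ g-->⟨1,0⟩
  e1=⟨0,1⟩ f-->⟨1,0,0⟩ g-->⟨0,1⟩
⟦path⟧: (1 0; 0 1)

Answer: (1 0; 0 1)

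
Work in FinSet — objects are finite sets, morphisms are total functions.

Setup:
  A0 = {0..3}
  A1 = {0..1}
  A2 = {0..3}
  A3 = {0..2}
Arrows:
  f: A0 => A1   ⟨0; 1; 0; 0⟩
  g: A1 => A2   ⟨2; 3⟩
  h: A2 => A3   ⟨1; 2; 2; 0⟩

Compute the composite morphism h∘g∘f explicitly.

  0 f=>0 g=>2 h=>2
  1 f=>1 g=>3 h=>0
  2 f=>0 g=>2 h=>2
  3 f=>0 g=>2 h=>2
composite: ⟨2; 0; 2; 2⟩

Answer: ⟨2; 0; 2; 2⟩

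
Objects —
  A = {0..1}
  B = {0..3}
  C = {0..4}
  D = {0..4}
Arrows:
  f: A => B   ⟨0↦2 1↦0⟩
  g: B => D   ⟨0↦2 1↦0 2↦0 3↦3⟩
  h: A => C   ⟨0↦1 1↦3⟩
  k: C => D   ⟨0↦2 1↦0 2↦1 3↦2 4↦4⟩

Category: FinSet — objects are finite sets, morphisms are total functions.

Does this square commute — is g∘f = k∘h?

Answer: COMMUTES

Derivation:
Along f;g (path 1):
  0 f=>2 g=>0
  1 f=>0 g=>2
  result₁ = ⟨0↦0 1↦2⟩
Along h;k (path 2):
  0 h=>1 k=>0
  1 h=>3 k=>2
  result₂ = ⟨0↦0 1↦2⟩
Equal? equal; square commutes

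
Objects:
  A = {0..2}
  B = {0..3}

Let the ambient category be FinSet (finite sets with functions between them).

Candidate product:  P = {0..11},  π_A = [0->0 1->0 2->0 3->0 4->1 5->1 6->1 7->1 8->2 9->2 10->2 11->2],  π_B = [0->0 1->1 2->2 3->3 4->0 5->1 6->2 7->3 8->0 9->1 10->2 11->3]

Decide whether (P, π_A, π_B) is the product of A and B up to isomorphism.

Answer: VALID PRODUCT

Derivation:
|A|·|B| = 3·4 = 12;  |P| = 12
Check the pairing map k ↦ (π_A(k), π_B(k)):
  0 -> (0,0)
  1 -> (0,1)
  2 -> (0,2)
  3 -> (0,3)
  4 -> (1,0)
  5 -> (1,1)
  6 -> (1,2)
  7 -> (1,3)
  8 -> (2,0)
  9 -> (2,1)
  10 -> (2,2)
  11 -> (2,3)
distinct pairs in image: 12 / 12 needed
  → bijection onto A×B; projections well-typed.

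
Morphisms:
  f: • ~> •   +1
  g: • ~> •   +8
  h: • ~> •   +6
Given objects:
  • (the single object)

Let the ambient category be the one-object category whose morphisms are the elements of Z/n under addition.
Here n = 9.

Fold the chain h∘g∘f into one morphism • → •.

  0 +1≡1 +8≡0 +6≡6  (mod 9)
result: +6

Answer: +6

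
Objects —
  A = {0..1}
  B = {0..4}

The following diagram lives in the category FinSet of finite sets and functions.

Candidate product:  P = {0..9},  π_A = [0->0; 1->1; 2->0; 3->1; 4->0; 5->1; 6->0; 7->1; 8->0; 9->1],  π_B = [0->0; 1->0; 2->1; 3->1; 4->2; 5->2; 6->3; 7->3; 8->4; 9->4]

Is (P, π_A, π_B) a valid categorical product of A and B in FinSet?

|A|·|B| = 2·5 = 10;  |P| = 10
Check the pairing map k ↦ (π_A(k), π_B(k)):
  0 -> (0,0)
  1 -> (1,0)
  2 -> (0,1)
  3 -> (1,1)
  4 -> (0,2)
  5 -> (1,2)
  6 -> (0,3)
  7 -> (1,3)
  8 -> (0,4)
  9 -> (1,4)
distinct pairs in image: 10 / 10 needed
  → bijection onto A×B; projections well-typed.

Answer: VALID PRODUCT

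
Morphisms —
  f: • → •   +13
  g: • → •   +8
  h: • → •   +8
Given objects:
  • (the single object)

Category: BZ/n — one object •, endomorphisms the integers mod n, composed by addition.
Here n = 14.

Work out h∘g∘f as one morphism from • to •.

Answer: +1

Derivation:
  0 +13≡13 +8≡7 +8≡1  (mod 14)
result: +1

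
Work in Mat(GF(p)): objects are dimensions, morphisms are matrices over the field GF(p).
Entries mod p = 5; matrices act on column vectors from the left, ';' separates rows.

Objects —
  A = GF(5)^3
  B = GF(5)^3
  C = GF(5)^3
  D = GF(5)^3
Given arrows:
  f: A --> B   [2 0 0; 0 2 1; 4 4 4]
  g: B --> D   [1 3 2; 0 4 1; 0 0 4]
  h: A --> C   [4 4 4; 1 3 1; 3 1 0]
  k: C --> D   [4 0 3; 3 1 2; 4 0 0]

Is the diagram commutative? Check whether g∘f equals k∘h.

Answer: COMMUTES

Work:
Path 1 = f;g:
  e0=⟨1,0,0⟩ f-->⟨2,0,4⟩ g-->⟨0,4,1⟩
  e1=⟨0,1,0⟩ f-->⟨0,2,4⟩ g-->⟨4,2,1⟩
  e2=⟨0,0,1⟩ f-->⟨0,1,4⟩ g-->⟨1,3,1⟩
  ⟦path⟧₁ = [0 4 1; 4 2 3; 1 1 1]
Path 2 = h;k:
  e0=⟨1,0,0⟩ h-->⟨4,1,3⟩ k-->⟨0,4,1⟩
  e1=⟨0,1,0⟩ h-->⟨4,3,1⟩ k-->⟨4,2,1⟩
  e2=⟨0,0,1⟩ h-->⟨4,1,0⟩ k-->⟨1,3,1⟩
  ⟦path⟧₂ = [0 4 1; 4 2 3; 1 1 1]
Equal? YES — commutes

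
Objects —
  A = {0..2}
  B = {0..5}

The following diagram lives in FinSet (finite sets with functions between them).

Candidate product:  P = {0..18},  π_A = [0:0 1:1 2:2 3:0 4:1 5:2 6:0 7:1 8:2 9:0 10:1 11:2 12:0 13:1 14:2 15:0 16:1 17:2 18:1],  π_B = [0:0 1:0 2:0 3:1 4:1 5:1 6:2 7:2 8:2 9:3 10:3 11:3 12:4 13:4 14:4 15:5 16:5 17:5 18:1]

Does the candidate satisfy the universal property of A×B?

Answer: NOT A VALID PRODUCT — |P|=19 ≠ |A|·|B|=18

Trace:
|A|·|B| = 3·6 = 18;  |P| = 19
  → cardinalities differ; no bijection possible.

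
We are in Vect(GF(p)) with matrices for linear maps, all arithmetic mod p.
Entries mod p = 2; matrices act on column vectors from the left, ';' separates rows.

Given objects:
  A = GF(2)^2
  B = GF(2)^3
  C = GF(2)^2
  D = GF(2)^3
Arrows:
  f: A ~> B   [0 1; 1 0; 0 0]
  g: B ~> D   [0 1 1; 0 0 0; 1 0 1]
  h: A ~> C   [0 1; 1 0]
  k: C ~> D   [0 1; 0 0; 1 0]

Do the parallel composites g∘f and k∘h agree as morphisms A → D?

Answer: COMMUTES

Trace:
1) trace f;g:
  e0=[1,0] f~>[0,1,0] g~>[1,0,0]
  e1=[0,1] f~>[1,0,0] g~>[0,0,1]
  composite₁ = [1 0; 0 0; 0 1]
2) trace h;k:
  e0=[1,0] h~>[0,1] k~>[1,0,0]
  e1=[0,1] h~>[1,0] k~>[0,0,1]
  composite₂ = [1 0; 0 0; 0 1]
Equal? equal; square commutes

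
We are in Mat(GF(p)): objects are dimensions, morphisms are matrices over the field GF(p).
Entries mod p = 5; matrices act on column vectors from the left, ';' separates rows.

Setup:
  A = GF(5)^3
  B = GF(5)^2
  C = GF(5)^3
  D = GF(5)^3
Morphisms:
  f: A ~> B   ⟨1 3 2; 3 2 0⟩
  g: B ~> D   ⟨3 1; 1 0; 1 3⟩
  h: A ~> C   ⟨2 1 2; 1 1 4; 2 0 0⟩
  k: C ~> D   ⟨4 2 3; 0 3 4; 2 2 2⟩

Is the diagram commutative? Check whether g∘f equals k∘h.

Answer: COMMUTES

Work:
Path 1 = f;g:
  e0=[1,0,0] f~>[1,3] g~>[1,1,0]
  e1=[0,1,0] f~>[3,2] g~>[1,3,4]
  e2=[0,0,1] f~>[2,0] g~>[1,2,2]
  result₁ = ⟨1 1 1; 1 3 2; 0 4 2⟩
Path 2 = h;k:
  e0=[1,0,0] h~>[2,1,2] k~>[1,1,0]
  e1=[0,1,0] h~>[1,1,0] k~>[1,3,4]
  e2=[0,0,1] h~>[2,4,0] k~>[1,2,2]
  result₂ = ⟨1 1 1; 1 3 2; 0 4 2⟩
Equal? equal; square commutes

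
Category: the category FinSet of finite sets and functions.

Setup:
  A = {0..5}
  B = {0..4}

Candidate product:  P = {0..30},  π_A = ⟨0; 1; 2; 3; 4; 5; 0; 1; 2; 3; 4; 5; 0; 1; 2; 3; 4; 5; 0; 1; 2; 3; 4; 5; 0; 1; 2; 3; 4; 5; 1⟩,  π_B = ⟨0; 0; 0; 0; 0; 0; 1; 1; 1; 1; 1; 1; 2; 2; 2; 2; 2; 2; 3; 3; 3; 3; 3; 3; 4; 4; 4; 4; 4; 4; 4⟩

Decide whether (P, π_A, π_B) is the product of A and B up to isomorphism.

Answer: NOT A VALID PRODUCT — |P|=31 ≠ |A|·|B|=30

Trace:
|A|·|B| = 6·5 = 30;  |P| = 31
  → cardinalities differ; no bijection possible.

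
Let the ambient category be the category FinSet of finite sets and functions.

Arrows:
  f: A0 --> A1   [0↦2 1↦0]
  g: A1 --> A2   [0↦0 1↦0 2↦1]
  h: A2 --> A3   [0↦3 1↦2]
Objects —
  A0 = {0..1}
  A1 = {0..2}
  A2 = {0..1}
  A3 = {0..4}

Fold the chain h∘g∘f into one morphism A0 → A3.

  0 f-->2 g-->1 h-->2
  1 f-->0 g-->0 h-->3
⟦path⟧: [0↦2 1↦3]

Answer: [0↦2 1↦3]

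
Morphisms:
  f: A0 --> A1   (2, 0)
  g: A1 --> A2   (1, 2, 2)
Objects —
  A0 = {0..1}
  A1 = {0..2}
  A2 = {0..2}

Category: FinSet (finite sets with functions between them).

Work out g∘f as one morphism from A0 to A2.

Answer: (2, 1)

Derivation:
  0 f-->2 g-->2
  1 f-->0 g-->1
⟦path⟧: (2, 1)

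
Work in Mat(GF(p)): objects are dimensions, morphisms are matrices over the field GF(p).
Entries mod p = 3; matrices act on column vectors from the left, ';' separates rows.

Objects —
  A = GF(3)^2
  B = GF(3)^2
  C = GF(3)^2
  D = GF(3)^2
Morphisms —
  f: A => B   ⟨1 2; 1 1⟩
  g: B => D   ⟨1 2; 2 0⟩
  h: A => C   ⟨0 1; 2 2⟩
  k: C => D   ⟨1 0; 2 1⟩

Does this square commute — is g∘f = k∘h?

Along f;g (path 1):
  e0=(1,0) f=>(1,1) g=>(0,2)
  e1=(0,1) f=>(2,1) g=>(1,1)
  ⟦path⟧₁ = ⟨0 1; 2 1⟩
Along h;k (path 2):
  e0=(1,0) h=>(0,2) k=>(0,2)
  e1=(0,1) h=>(1,2) k=>(1,1)
  ⟦path⟧₂ = ⟨0 1; 2 1⟩
Equal? same morphism ✓

Answer: COMMUTES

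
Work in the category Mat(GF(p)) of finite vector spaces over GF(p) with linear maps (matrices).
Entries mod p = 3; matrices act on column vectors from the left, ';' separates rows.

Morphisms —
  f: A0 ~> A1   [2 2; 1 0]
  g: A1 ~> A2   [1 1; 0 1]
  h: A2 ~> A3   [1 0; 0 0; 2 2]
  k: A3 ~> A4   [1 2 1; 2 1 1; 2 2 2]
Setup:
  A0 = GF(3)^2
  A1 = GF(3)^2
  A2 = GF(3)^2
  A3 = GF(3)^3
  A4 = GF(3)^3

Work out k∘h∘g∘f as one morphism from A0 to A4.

Answer: [2 0; 2 2; 1 0]

Trace:
  e0=⟨1,0⟩ f~>⟨2,1⟩ g~>⟨0,1⟩ h~>⟨0,0,2⟩ k~>⟨2,2,1⟩
  e1=⟨0,1⟩ f~>⟨2,0⟩ g~>⟨2,0⟩ h~>⟨2,0,1⟩ k~>⟨0,2,0⟩
result: [2 0; 2 2; 1 0]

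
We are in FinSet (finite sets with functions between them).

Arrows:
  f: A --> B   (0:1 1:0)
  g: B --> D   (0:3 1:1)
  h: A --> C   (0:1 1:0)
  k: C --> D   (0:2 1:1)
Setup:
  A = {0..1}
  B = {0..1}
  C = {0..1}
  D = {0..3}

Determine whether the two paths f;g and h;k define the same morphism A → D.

1) trace f;g:
  0 f-->1 g-->1
  1 f-->0 g-->3
  composite₁ = (0:1 1:3)
2) trace h;k:
  0 h-->1 k-->1
  1 h-->0 k-->2
  composite₂ = (0:1 1:2)
Equal? NO — does not commute

Answer: DOES NOT COMMUTE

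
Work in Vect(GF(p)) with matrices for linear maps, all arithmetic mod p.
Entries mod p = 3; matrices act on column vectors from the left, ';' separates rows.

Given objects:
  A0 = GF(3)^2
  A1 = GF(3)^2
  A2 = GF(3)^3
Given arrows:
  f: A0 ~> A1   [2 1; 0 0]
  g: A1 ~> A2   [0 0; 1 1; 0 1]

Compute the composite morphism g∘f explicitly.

  e0=⟨1,0⟩ f~>⟨2,0⟩ g~>⟨0,2,0⟩
  e1=⟨0,1⟩ f~>⟨1,0⟩ g~>⟨0,1,0⟩
⟦path⟧: [0 0; 2 1; 0 0]

Answer: [0 0; 2 1; 0 0]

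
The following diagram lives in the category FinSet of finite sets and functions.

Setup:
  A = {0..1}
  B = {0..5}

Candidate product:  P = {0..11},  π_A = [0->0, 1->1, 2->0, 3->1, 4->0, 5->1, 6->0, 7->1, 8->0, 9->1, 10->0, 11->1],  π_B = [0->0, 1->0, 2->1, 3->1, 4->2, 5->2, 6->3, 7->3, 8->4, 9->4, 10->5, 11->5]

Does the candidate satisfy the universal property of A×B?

Answer: VALID PRODUCT

Derivation:
|A|·|B| = 2·6 = 12;  |P| = 12
Check the pairing map k ↦ (π_A(k), π_B(k)):
  0 -> (0,0)
  1 -> (1,0)
  2 -> (0,1)
  3 -> (1,1)
  4 -> (0,2)
  5 -> (1,2)
  6 -> (0,3)
  7 -> (1,3)
  8 -> (0,4)
  9 -> (1,4)
  10 -> (0,5)
  11 -> (1,5)
distinct pairs in image: 12 / 12 needed
  → bijection onto A×B; projections well-typed.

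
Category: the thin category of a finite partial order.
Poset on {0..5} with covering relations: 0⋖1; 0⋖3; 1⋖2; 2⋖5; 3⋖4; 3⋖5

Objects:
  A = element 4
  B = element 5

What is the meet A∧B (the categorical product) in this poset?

{x : x<=A ∧ x<=B} = {0,3}  (A=4, B=5)
  0 <= 3
  3 <= 3
glb = 3

Answer: A∧B = 3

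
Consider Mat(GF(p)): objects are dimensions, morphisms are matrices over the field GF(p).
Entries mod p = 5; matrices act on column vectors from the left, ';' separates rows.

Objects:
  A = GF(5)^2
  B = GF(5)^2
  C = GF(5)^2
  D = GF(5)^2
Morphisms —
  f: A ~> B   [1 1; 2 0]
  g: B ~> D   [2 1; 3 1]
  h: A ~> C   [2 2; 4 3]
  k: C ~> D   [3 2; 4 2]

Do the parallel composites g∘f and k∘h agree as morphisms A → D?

Answer: DOES NOT COMMUTE

Derivation:
1) trace f;g:
  e0=⟨1,0⟩ f~>⟨1,2⟩ g~>⟨4,0⟩
  e1=⟨0,1⟩ f~>⟨1,0⟩ g~>⟨2,3⟩
  ⟦path⟧₁ = [4 2; 0 3]
2) trace h;k:
  e0=⟨1,0⟩ h~>⟨2,4⟩ k~>⟨4,1⟩
  e1=⟨0,1⟩ h~>⟨2,3⟩ k~>⟨2,4⟩
  ⟦path⟧₂ = [4 2; 1 4]
Equal? distinct morphisms ✗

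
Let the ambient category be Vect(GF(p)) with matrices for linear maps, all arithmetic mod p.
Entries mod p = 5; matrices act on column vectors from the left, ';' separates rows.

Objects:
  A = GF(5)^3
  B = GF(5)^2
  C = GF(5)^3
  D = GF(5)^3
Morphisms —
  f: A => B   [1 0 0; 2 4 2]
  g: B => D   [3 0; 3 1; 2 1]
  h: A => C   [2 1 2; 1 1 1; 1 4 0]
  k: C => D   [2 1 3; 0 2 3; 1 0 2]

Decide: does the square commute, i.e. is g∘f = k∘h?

Answer: COMMUTES

Work:
1) trace f;g:
  e0=[1,0,0] f=>[1,2] g=>[3,0,4]
  e1=[0,1,0] f=>[0,4] g=>[0,4,4]
  e2=[0,0,1] f=>[0,2] g=>[0,2,2]
  composite₁ = [3 0 0; 0 4 2; 4 4 2]
2) trace h;k:
  e0=[1,0,0] h=>[2,1,1] k=>[3,0,4]
  e1=[0,1,0] h=>[1,1,4] k=>[0,4,4]
  e2=[0,0,1] h=>[2,1,0] k=>[0,2,2]
  composite₂ = [3 0 0; 0 4 2; 4 4 2]
Equal? YES — commutes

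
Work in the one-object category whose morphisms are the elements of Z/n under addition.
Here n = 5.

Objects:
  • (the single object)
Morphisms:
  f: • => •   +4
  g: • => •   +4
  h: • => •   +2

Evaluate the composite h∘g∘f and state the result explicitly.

Answer: +0

Work:
  0 +4≡4 +4≡3 +2≡0  (mod 5)
composite: +0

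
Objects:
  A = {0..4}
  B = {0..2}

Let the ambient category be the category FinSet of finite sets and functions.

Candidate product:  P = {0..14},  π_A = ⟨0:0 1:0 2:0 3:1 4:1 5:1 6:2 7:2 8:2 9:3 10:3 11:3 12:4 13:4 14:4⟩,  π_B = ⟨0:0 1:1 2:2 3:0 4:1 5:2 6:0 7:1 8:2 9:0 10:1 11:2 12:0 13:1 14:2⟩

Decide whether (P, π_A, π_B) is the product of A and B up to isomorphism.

Answer: VALID PRODUCT

Work:
|A|·|B| = 5·3 = 15;  |P| = 15
Check the pairing map k ↦ (π_A(k), π_B(k)):
  0 : (0,0)
  1 : (0,1)
  2 : (0,2)
  3 : (1,0)
  4 : (1,1)
  5 : (1,2)
  6 : (2,0)
  7 : (2,1)
  8 : (2,2)
  9 : (3,0)
  10 : (3,1)
  11 : (3,2)
  12 : (4,0)
  13 : (4,1)
  14 : (4,2)
distinct pairs in image: 15 / 15 needed
  → bijection onto A×B; projections well-typed.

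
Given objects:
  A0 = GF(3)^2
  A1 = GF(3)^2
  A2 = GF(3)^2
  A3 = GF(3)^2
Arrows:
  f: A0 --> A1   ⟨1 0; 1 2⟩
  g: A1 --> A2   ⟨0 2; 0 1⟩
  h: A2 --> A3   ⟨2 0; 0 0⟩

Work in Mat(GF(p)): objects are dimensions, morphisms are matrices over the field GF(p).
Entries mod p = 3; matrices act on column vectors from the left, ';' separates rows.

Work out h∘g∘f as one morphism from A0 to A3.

Answer: ⟨1 2; 0 0⟩

Trace:
  e0=(1,0) f-->(1,1) g-->(2,1) h-->(1,0)
  e1=(0,1) f-->(0,2) g-->(1,2) h-->(2,0)
composite: ⟨1 2; 0 0⟩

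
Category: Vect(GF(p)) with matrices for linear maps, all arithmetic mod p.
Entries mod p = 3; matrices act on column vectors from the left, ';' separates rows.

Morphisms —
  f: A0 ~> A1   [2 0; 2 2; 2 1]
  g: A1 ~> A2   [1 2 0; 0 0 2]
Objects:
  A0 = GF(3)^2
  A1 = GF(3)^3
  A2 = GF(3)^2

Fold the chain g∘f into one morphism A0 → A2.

  e0=[1,0] f~>[2,2,2] g~>[0,1]
  e1=[0,1] f~>[0,2,1] g~>[1,2]
composite: [0 1; 1 2]

Answer: [0 1; 1 2]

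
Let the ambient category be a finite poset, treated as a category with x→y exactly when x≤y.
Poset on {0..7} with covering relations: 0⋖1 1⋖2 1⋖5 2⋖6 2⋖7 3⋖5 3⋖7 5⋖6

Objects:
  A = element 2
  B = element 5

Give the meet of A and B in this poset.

Answer: A∧B = 1

Work:
{x : x<=A ∧ x<=B} = {0,1}  (A=2, B=5)
  0 <= 1
  1 <= 1
glb = 1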